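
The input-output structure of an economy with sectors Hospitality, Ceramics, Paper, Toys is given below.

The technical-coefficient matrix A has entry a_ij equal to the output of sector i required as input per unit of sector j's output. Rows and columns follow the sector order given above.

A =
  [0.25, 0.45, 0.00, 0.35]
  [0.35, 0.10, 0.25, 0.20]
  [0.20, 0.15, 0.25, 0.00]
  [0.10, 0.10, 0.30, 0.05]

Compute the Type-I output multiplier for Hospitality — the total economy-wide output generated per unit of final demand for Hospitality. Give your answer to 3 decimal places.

I − A =
  [   0.75    -0.45     0.00    -0.35]
  [  -0.35     0.90    -0.25    -0.20]
  [  -0.20    -0.15     0.75     0.00]
  [  -0.10    -0.10    -0.30     0.95]
Compute the cofactors C_ij = (−1)^(i+j)·(3×3 minor ij) of I−A; the adjugate is their transpose:
adj(I−A) = Cᵀ =
  [ 0.581625   0.362625   0.237125   0.290625]
  [ 0.323875   0.487125   0.251125   0.221875]
  [ 0.219875   0.194125   0.423875   0.121875]
  [ 0.164750   0.150750   0.185250   0.337500]
det(I−A) = Σ_j (I−A)_1j·C_1j = (0.75)(0.581625) + (-0.45)(0.323875) + (0.00)(0.219875) + (-0.35)(0.164750) = 0.2328125
(I − A)⁻¹ = adj(I−A) / det(I−A) ≈
  [   2.4983     1.5576     1.0185     1.2483]
  [   1.3911     2.0923     1.0787     0.9530]
  [   0.9444     0.8338     1.8207     0.5235]
  [   0.7077     0.6475     0.7957     1.4497]
The output multiplier for sector j is the column-j sum of the Leontief inverse (I − A)⁻¹ = adj(I−A) / det(I−A).
Column 1 of adj(I−A): (0.581625, 0.323875, 0.219875, 0.164750); det(I−A) = 0.2328125.
m_1 = (0.581625 + 0.323875 + 0.219875 + 0.164750) / 0.2328125 = 1.290125 / 0.2328125 ≈ 5.541.

m_1 = 5.541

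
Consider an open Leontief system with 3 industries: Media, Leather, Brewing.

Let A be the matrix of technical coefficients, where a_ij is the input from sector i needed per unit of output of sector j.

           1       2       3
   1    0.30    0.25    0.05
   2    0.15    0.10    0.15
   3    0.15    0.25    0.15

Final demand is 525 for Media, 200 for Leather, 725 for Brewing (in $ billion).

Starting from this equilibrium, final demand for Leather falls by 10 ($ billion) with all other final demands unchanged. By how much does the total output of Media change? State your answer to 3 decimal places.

I − A =
  [   0.70    -0.25    -0.05]
  [  -0.15     0.90    -0.15]
  [  -0.15    -0.25     0.85]
Cofactors of I−A, C_ij = (−1)^(i+j)·(minor ij) (rows/columns in the sector order above):
  C_11 = (0.90)(0.85) − (-0.15)(-0.25) = 0.7275
  C_12 = −[(-0.15)(0.85) − (-0.15)(-0.15)] = 0.1500
  C_13 = (-0.15)(-0.25) − (0.90)(-0.15) = 0.1725
  C_21 = −[(-0.25)(0.85) − (-0.05)(-0.25)] = 0.2250
  C_22 = (0.70)(0.85) − (-0.05)(-0.15) = 0.5875
  C_23 = −[(0.70)(-0.25) − (-0.25)(-0.15)] = 0.2125
  C_31 = (-0.25)(-0.15) − (-0.05)(0.90) = 0.0825
  C_32 = −[(0.70)(-0.15) − (-0.05)(-0.15)] = 0.1125
  C_33 = (0.70)(0.90) − (-0.25)(-0.15) = 0.5925
det(I−A) = Σ_j (I−A)_1j·C_1j = (0.70)(0.7275) + (-0.25)(0.1500) + (-0.05)(0.1725) = 0.463125
adj(I−A) = Cᵀ =
  [ 0.7275   0.2250   0.0825]
  [ 0.1500   0.5875   0.1125]
  [ 0.1725   0.2125   0.5925]
(I − A)⁻¹ = adj(I−A) / det(I−A) ≈
  [   1.5709     0.4858     0.1781]
  [   0.3239     1.2686     0.2429]
  [   0.3725     0.4588     1.2794]
Δx = (I − A)⁻¹ Δd with Δd having -10 in the Leather component and 0 elsewhere.
So Δx_1 = L_12 · (-10), where L_12 = adj(I−A)_12 / det(I−A) = 0.2250 / 0.463125.
Δx_1 = 0.2250 × (-10) / 0.463125 = -2.25 / 0.463125 ≈ -4.858.

Δx_1 = -4.858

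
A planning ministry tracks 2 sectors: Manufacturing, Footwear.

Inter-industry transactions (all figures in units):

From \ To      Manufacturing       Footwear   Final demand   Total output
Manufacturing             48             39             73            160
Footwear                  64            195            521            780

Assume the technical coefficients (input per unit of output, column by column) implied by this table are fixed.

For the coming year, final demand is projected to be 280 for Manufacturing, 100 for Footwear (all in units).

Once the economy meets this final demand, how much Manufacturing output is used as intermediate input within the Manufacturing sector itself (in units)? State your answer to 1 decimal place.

z_MM = 127.7

Technical coefficients a_ij = z_ij / X_j:
  a_MM = 48/160 = 0.30, a_FM = 64/160 = 0.40
  a_MF = 39/780 = 0.05, a_FF = 195/780 = 0.25
I − A =
  [   0.70    -0.05]
  [  -0.40     0.75]
det(I−A) = (0.70)(0.75) − (-0.05)(-0.40) = 0.5050
adj(I−A) = [[0.75, 0.05], [0.40, 0.70]]
(I − A)⁻¹ = adj(I−A) / det(I−A) ≈
  [   1.4851     0.0990]
  [   0.7921     1.3861]
First solve x = (I − A)⁻¹ d = adj(I−A)·d / det(I−A); in particular x_M = (0.75·280 + 0.05·100) / 0.5050 = 215.00 / 0.5050 ≈ 425.743.
Intermediate flow from M to M: z_MM = a_MM · x_M = 0.30 × 215.00 / 0.5050 = 64.50 / 0.5050 ≈ 127.7.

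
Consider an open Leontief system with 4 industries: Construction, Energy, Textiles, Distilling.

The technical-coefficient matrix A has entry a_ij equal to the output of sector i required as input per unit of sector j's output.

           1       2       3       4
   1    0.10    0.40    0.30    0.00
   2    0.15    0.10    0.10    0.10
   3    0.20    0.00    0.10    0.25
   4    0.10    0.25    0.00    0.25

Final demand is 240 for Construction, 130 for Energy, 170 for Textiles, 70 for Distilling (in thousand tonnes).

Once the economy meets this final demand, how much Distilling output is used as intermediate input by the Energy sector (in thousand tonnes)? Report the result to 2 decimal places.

I − A =
  [   0.90    -0.40    -0.30     0.00]
  [  -0.15     0.90    -0.10    -0.10]
  [  -0.20     0.00     0.90    -0.25]
  [  -0.10    -0.25     0.00     0.75]
Compute the cofactors C_ij = (−1)^(i+j)·(3×3 minor ij) of I−A; the adjugate is their transpose:
adj(I−A) = Cᵀ =
  [ 0.578750   0.288750   0.225000   0.113500]
  [ 0.127750   0.555000   0.104250   0.108750]
  [ 0.161875   0.126250   0.536000   0.195500]
  [ 0.119750   0.223500   0.064750   0.613000]
det(I−A) = Σ_j (I−A)_1j·C_1j = (0.90)(0.578750) + (-0.40)(0.127750) + (-0.30)(0.161875) + (0.00)(0.119750) = 0.4212125
(I − A)⁻¹ = adj(I−A) / det(I−A) ≈
  [   1.3740     0.6855     0.5342     0.2695]
  [   0.3033     1.3176     0.2475     0.2582]
  [   0.3843     0.2997     1.2725     0.4641]
  [   0.2843     0.5306     0.1537     1.4553]
First solve x = (I − A)⁻¹ d = adj(I−A)·d / det(I−A); in particular x_2 = (0.127750·240 + 0.555000·130 + 0.104250·170 + 0.108750·70) / 0.4212125 = 128.145 / 0.4212125 ≈ 304.2289.
Intermediate flow from 4 to 2: z_42 = a_42 · x_2 = 0.25 × 128.145 / 0.4212125 = 32.03625 / 0.4212125 ≈ 76.06.

z_42 = 76.06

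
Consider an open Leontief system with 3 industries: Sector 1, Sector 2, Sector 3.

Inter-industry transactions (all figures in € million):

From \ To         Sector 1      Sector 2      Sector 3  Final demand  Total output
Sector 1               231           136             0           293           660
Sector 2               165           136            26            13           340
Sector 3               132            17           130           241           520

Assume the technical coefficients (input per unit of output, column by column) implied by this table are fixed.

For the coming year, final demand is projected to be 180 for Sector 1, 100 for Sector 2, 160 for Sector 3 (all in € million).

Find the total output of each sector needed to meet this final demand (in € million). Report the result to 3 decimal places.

Technical coefficients a_ij = z_ij / X_j:
  a_11 = 231/660 = 0.35, a_21 = 165/660 = 0.25, a_31 = 132/660 = 0.20
  a_12 = 136/340 = 0.40, a_22 = 136/340 = 0.40, a_32 = 17/340 = 0.05
  a_13 = 0/520 = 0.00, a_23 = 26/520 = 0.05, a_33 = 130/520 = 0.25
I − A =
  [   0.65    -0.40     0.00]
  [  -0.25     0.60    -0.05]
  [  -0.20    -0.05     0.75]
Cofactors of I−A, C_ij = (−1)^(i+j)·(minor ij) (rows/columns in the sector order above):
  C_11 = (0.60)(0.75) − (-0.05)(-0.05) = 0.4475
  C_12 = −[(-0.25)(0.75) − (-0.05)(-0.20)] = 0.1975
  C_13 = (-0.25)(-0.05) − (0.60)(-0.20) = 0.1325
  C_21 = −[(-0.40)(0.75) − (0.00)(-0.05)] = 0.3000
  C_22 = (0.65)(0.75) − (0.00)(-0.20) = 0.4875
  C_23 = −[(0.65)(-0.05) − (-0.40)(-0.20)] = 0.1125
  C_31 = (-0.40)(-0.05) − (0.00)(0.60) = 0.0200
  C_32 = −[(0.65)(-0.05) − (0.00)(-0.25)] = 0.0325
  C_33 = (0.65)(0.60) − (-0.40)(-0.25) = 0.2900
det(I−A) = Σ_j (I−A)_1j·C_1j = (0.65)(0.4475) + (-0.40)(0.1975) + (0.00)(0.1325) = 0.211875
adj(I−A) = Cᵀ =
  [ 0.4475   0.3000   0.0200]
  [ 0.1975   0.4875   0.0325]
  [ 0.1325   0.1125   0.2900]
(I − A)⁻¹ = adj(I−A) / det(I−A) ≈
  [   2.1121     1.4159     0.0944]
  [   0.9322     2.3009     0.1534]
  [   0.6254     0.5310     1.3687]
x = (I − A)⁻¹ d = adj(I−A)·d / det(I−A), with det(I−A) = 0.211875:
  x_1 = (0.4475·180 + 0.3000·100 + 0.0200·160) / 0.211875 = 113.75 / 0.211875 ≈ 536.873
  x_2 = (0.1975·180 + 0.4875·100 + 0.0325·160) / 0.211875 = 89.50 / 0.211875 ≈ 422.419
  x_3 = (0.1325·180 + 0.1125·100 + 0.2900·160) / 0.211875 = 81.50 / 0.211875 ≈ 384.661

x_1 = 536.873, x_2 = 422.419, x_3 = 384.661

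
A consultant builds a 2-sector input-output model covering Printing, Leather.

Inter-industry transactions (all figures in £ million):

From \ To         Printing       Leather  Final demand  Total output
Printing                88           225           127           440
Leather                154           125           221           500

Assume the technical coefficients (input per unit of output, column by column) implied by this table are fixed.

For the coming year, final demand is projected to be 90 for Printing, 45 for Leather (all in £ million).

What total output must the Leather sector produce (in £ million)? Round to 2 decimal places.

Technical coefficients a_ij = z_ij / X_j:
  a_11 = 88/440 = 0.20, a_21 = 154/440 = 0.35
  a_12 = 225/500 = 0.45, a_22 = 125/500 = 0.25
I − A =
  [   0.80    -0.45]
  [  -0.35     0.75]
det(I−A) = (0.80)(0.75) − (-0.45)(-0.35) = 0.4425
adj(I−A) = [[0.75, 0.45], [0.35, 0.80]]
(I − A)⁻¹ = adj(I−A) / det(I−A) ≈
  [   1.6949     1.0169]
  [   0.7910     1.8079]
x = (I − A)⁻¹ d = adj(I−A)·d / det(I−A), with det(I−A) = 0.4425:
  x_1 = (0.75·90 + 0.45·45) / 0.4425 = 87.75 / 0.4425 ≈ 198.31
  x_2 = (0.35·90 + 0.80·45) / 0.4425 = 67.50 / 0.4425 ≈ 152.54

x_2 = 152.54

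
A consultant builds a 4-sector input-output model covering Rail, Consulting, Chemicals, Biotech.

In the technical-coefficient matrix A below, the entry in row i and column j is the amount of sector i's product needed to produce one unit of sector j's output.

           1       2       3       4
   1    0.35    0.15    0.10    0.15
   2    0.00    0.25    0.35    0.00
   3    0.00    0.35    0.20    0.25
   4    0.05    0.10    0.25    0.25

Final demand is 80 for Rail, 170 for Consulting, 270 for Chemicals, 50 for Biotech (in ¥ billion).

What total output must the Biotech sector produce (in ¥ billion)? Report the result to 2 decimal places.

I − A =
  [   0.65    -0.15    -0.10    -0.15]
  [   0.00     0.75    -0.35     0.00]
  [   0.00    -0.35     0.80    -0.25]
  [  -0.05    -0.10    -0.25     0.75]
Compute the cofactors C_ij = (−1)^(i+j)·(3×3 minor ij) of I−A; the adjugate is their transpose:
adj(I−A) = Cᵀ =
  [ 0.302500   0.134500   0.129000   0.103500]
  [ 0.004375   0.342125   0.168000   0.056875]
  [ 0.009375   0.186125   0.360000   0.121875]
  [ 0.023875   0.116625   0.151000   0.310375]
det(I−A) = Σ_j (I−A)_1j·C_1j = (0.65)(0.302500) + (-0.15)(0.004375) + (-0.10)(0.009375) + (-0.15)(0.023875) = 0.19145
(I − A)⁻¹ = adj(I−A) / det(I−A) ≈
  [   1.5800     0.7025     0.6738     0.5406]
  [   0.0229     1.7870     0.8775     0.2971]
  [   0.0490     0.9722     1.8804     0.6366]
  [   0.1247     0.6092     0.7887     1.6212]
x = (I − A)⁻¹ d = adj(I−A)·d / det(I−A), with det(I−A) = 0.19145:
  x_1 = (0.302500·80 + 0.134500·170 + 0.129000·270 + 0.103500·50) / 0.19145 = 87.07 / 0.19145 ≈ 454.79
  x_2 = (0.004375·80 + 0.342125·170 + 0.168000·270 + 0.056875·50) / 0.19145 = 106.715 / 0.19145 ≈ 557.40
  x_3 = (0.009375·80 + 0.186125·170 + 0.360000·270 + 0.121875·50) / 0.19145 = 135.685 / 0.19145 ≈ 708.72
  x_4 = (0.023875·80 + 0.116625·170 + 0.151000·270 + 0.310375·50) / 0.19145 = 78.025 / 0.19145 ≈ 407.55

x_4 = 407.55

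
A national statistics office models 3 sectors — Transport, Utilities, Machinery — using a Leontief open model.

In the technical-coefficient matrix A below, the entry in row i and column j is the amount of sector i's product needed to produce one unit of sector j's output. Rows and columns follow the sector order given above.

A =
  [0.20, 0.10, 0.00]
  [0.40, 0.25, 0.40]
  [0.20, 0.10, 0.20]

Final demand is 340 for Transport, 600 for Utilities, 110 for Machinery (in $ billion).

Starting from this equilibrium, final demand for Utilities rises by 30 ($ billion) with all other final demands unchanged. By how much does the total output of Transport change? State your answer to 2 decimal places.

Δx_1 = 5.88

I − A =
  [   0.80    -0.10     0.00]
  [  -0.40     0.75    -0.40]
  [  -0.20    -0.10     0.80]
Cofactors of I−A, C_ij = (−1)^(i+j)·(minor ij) (rows/columns in the sector order above):
  C_11 = (0.75)(0.80) − (-0.40)(-0.10) = 0.5600
  C_12 = −[(-0.40)(0.80) − (-0.40)(-0.20)] = 0.4000
  C_13 = (-0.40)(-0.10) − (0.75)(-0.20) = 0.1900
  C_21 = −[(-0.10)(0.80) − (0.00)(-0.10)] = 0.0800
  C_22 = (0.80)(0.80) − (0.00)(-0.20) = 0.6400
  C_23 = −[(0.80)(-0.10) − (-0.10)(-0.20)] = 0.1000
  C_31 = (-0.10)(-0.40) − (0.00)(0.75) = 0.0400
  C_32 = −[(0.80)(-0.40) − (0.00)(-0.40)] = 0.3200
  C_33 = (0.80)(0.75) − (-0.10)(-0.40) = 0.5600
det(I−A) = Σ_j (I−A)_1j·C_1j = (0.80)(0.5600) + (-0.10)(0.4000) + (0.00)(0.1900) = 0.4080
adj(I−A) = Cᵀ =
  [ 0.5600   0.0800   0.0400]
  [ 0.4000   0.6400   0.3200]
  [ 0.1900   0.1000   0.5600]
(I − A)⁻¹ = adj(I−A) / det(I−A) ≈
  [   1.3725     0.1961     0.0980]
  [   0.9804     1.5686     0.7843]
  [   0.4657     0.2451     1.3725]
Δx = (I − A)⁻¹ Δd with Δd having +30 in the Utilities component and 0 elsewhere.
So Δx_1 = L_12 · (+30), where L_12 = adj(I−A)_12 / det(I−A) = 0.0800 / 0.4080.
Δx_1 = 0.0800 × (+30) / 0.4080 = 2.40 / 0.4080 ≈ 5.88.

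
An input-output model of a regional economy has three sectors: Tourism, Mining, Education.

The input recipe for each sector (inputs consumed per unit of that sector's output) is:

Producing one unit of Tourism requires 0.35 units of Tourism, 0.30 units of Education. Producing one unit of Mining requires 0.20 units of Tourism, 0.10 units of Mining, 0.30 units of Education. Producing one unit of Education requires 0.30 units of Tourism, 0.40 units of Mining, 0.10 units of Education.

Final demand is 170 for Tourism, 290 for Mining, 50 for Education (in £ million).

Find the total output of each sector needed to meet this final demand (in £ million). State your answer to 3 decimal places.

x_1 = 620.378, x_2 = 515.138, x_3 = 434.061

I − A =
  [   0.65    -0.20    -0.30]
  [   0.00     0.90    -0.40]
  [  -0.30    -0.30     0.90]
Cofactors of I−A, C_ij = (−1)^(i+j)·(minor ij) (rows/columns in the sector order above):
  C_11 = (0.90)(0.90) − (-0.40)(-0.30) = 0.6900
  C_12 = −[(0.00)(0.90) − (-0.40)(-0.30)] = 0.1200
  C_13 = (0.00)(-0.30) − (0.90)(-0.30) = 0.2700
  C_21 = −[(-0.20)(0.90) − (-0.30)(-0.30)] = 0.2700
  C_22 = (0.65)(0.90) − (-0.30)(-0.30) = 0.4950
  C_23 = −[(0.65)(-0.30) − (-0.20)(-0.30)] = 0.2550
  C_31 = (-0.20)(-0.40) − (-0.30)(0.90) = 0.3500
  C_32 = −[(0.65)(-0.40) − (-0.30)(0.00)] = 0.2600
  C_33 = (0.65)(0.90) − (-0.20)(0.00) = 0.5850
det(I−A) = Σ_j (I−A)_1j·C_1j = (0.65)(0.6900) + (-0.20)(0.1200) + (-0.30)(0.2700) = 0.3435
adj(I−A) = Cᵀ =
  [ 0.6900   0.2700   0.3500]
  [ 0.1200   0.4950   0.2600]
  [ 0.2700   0.2550   0.5850]
(I − A)⁻¹ = adj(I−A) / det(I−A) ≈
  [   2.0087     0.7860     1.0189]
  [   0.3493     1.4410     0.7569]
  [   0.7860     0.7424     1.7031]
x = (I − A)⁻¹ d = adj(I−A)·d / det(I−A), with det(I−A) = 0.3435:
  x_1 = (0.6900·170 + 0.2700·290 + 0.3500·50) / 0.3435 = 213.10 / 0.3435 ≈ 620.378
  x_2 = (0.1200·170 + 0.4950·290 + 0.2600·50) / 0.3435 = 176.95 / 0.3435 ≈ 515.138
  x_3 = (0.2700·170 + 0.2550·290 + 0.5850·50) / 0.3435 = 149.10 / 0.3435 ≈ 434.061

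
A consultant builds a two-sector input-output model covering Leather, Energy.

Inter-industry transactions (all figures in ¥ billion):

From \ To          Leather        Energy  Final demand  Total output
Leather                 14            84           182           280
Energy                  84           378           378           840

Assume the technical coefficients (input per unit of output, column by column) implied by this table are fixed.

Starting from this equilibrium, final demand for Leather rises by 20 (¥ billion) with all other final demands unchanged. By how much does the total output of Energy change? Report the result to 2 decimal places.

Technical coefficients a_ij = z_ij / X_j:
  a_11 = 14/280 = 0.05, a_21 = 84/280 = 0.30
  a_12 = 84/840 = 0.10, a_22 = 378/840 = 0.45
I − A =
  [   0.95    -0.10]
  [  -0.30     0.55]
det(I−A) = (0.95)(0.55) − (-0.10)(-0.30) = 0.4925
adj(I−A) = [[0.55, 0.10], [0.30, 0.95]]
(I − A)⁻¹ = adj(I−A) / det(I−A) ≈
  [   1.1168     0.2030]
  [   0.6091     1.9289]
Δx = (I − A)⁻¹ Δd with Δd having +20 in the Leather component and 0 elsewhere.
So Δx_2 = L_21 · (+20), where L_21 = adj(I−A)_21 / det(I−A) = 0.30 / 0.4925.
Δx_2 = 0.30 × (+20) / 0.4925 = 6.00 / 0.4925 ≈ 12.18.

Δx_2 = 12.18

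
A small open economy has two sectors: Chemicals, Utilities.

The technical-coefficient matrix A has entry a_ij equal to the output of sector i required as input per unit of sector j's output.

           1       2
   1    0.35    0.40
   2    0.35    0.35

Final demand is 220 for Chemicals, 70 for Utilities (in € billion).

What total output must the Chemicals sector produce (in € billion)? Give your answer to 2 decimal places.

x_1 = 605.31

I − A =
  [   0.65    -0.40]
  [  -0.35     0.65]
det(I−A) = (0.65)(0.65) − (-0.40)(-0.35) = 0.2825
adj(I−A) = [[0.65, 0.40], [0.35, 0.65]]
(I − A)⁻¹ = adj(I−A) / det(I−A) ≈
  [   2.3009     1.4159]
  [   1.2389     2.3009]
x = (I − A)⁻¹ d = adj(I−A)·d / det(I−A), with det(I−A) = 0.2825:
  x_1 = (0.65·220 + 0.40·70) / 0.2825 = 171.00 / 0.2825 ≈ 605.31
  x_2 = (0.35·220 + 0.65·70) / 0.2825 = 122.50 / 0.2825 ≈ 433.63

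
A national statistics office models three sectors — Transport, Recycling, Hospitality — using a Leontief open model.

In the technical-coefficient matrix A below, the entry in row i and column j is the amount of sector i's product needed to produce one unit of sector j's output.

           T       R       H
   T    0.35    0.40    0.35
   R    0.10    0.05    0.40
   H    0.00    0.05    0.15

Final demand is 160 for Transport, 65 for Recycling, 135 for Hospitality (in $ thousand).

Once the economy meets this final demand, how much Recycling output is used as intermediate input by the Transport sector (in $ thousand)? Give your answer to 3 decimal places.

I − A =
  [   0.65    -0.40    -0.35]
  [  -0.10     0.95    -0.40]
  [   0.00    -0.05     0.85]
Cofactors of I−A, C_ij = (−1)^(i+j)·(minor ij) (rows/columns in the sector order above):
  C_11 = (0.95)(0.85) − (-0.40)(-0.05) = 0.7875
  C_12 = −[(-0.10)(0.85) − (-0.40)(0.00)] = 0.0850
  C_13 = (-0.10)(-0.05) − (0.95)(0.00) = 0.0050
  C_21 = −[(-0.40)(0.85) − (-0.35)(-0.05)] = 0.3575
  C_22 = (0.65)(0.85) − (-0.35)(0.00) = 0.5525
  C_23 = −[(0.65)(-0.05) − (-0.40)(0.00)] = 0.0325
  C_31 = (-0.40)(-0.40) − (-0.35)(0.95) = 0.4925
  C_32 = −[(0.65)(-0.40) − (-0.35)(-0.10)] = 0.2950
  C_33 = (0.65)(0.95) − (-0.40)(-0.10) = 0.5775
det(I−A) = Σ_j (I−A)_1j·C_1j = (0.65)(0.7875) + (-0.40)(0.0850) + (-0.35)(0.0050) = 0.476125
adj(I−A) = Cᵀ =
  [ 0.7875   0.3575   0.4925]
  [ 0.0850   0.5525   0.2950]
  [ 0.0050   0.0325   0.5775]
(I − A)⁻¹ = adj(I−A) / det(I−A) ≈
  [   1.6540     0.7509     1.0344]
  [   0.1785     1.1604     0.6196]
  [   0.0105     0.0683     1.2129]
First solve x = (I − A)⁻¹ d = adj(I−A)·d / det(I−A); in particular x_T = (0.7875·160 + 0.3575·65 + 0.4925·135) / 0.476125 = 215.725 / 0.476125 ≈ 453.08480.
Intermediate flow from R to T: z_RT = a_RT · x_T = 0.10 × 215.725 / 0.476125 = 21.5725 / 0.476125 ≈ 45.308.

z_RT = 45.308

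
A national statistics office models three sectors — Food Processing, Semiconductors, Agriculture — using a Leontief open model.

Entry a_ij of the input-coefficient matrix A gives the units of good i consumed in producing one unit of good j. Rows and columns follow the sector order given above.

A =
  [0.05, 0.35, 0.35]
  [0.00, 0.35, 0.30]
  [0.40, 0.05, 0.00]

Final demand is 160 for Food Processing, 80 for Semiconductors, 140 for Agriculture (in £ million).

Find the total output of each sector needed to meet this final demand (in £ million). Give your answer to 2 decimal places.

x_1 = 377.57, x_2 = 263.48, x_3 = 304.20

I − A =
  [   0.95    -0.35    -0.35]
  [   0.00     0.65    -0.30]
  [  -0.40    -0.05     1.00]
Cofactors of I−A, C_ij = (−1)^(i+j)·(minor ij) (rows/columns in the sector order above):
  C_11 = (0.65)(1.00) − (-0.30)(-0.05) = 0.6350
  C_12 = −[(0.00)(1.00) − (-0.30)(-0.40)] = 0.1200
  C_13 = (0.00)(-0.05) − (0.65)(-0.40) = 0.2600
  C_21 = −[(-0.35)(1.00) − (-0.35)(-0.05)] = 0.3675
  C_22 = (0.95)(1.00) − (-0.35)(-0.40) = 0.8100
  C_23 = −[(0.95)(-0.05) − (-0.35)(-0.40)] = 0.1875
  C_31 = (-0.35)(-0.30) − (-0.35)(0.65) = 0.3325
  C_32 = −[(0.95)(-0.30) − (-0.35)(0.00)] = 0.2850
  C_33 = (0.95)(0.65) − (-0.35)(0.00) = 0.6175
det(I−A) = Σ_j (I−A)_1j·C_1j = (0.95)(0.6350) + (-0.35)(0.1200) + (-0.35)(0.2600) = 0.47025
adj(I−A) = Cᵀ =
  [ 0.6350   0.3675   0.3325]
  [ 0.1200   0.8100   0.2850]
  [ 0.2600   0.1875   0.6175]
(I − A)⁻¹ = adj(I−A) / det(I−A) ≈
  [   1.3503     0.7815     0.7071]
  [   0.2552     1.7225     0.6061]
  [   0.5529     0.3987     1.3131]
x = (I − A)⁻¹ d = adj(I−A)·d / det(I−A), with det(I−A) = 0.47025:
  x_1 = (0.6350·160 + 0.3675·80 + 0.3325·140) / 0.47025 = 177.55 / 0.47025 ≈ 377.57
  x_2 = (0.1200·160 + 0.8100·80 + 0.2850·140) / 0.47025 = 123.90 / 0.47025 ≈ 263.48
  x_3 = (0.2600·160 + 0.1875·80 + 0.6175·140) / 0.47025 = 143.05 / 0.47025 ≈ 304.20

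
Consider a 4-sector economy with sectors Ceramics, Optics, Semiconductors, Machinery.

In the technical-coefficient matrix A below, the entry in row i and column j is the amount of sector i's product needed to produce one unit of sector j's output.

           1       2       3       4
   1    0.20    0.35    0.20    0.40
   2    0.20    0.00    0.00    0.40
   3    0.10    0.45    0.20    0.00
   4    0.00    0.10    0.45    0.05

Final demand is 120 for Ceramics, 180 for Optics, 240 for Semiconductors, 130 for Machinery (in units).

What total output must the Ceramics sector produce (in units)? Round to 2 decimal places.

x_1 = 847.96

I − A =
  [   0.80    -0.35    -0.20    -0.40]
  [  -0.20     1.00     0.00    -0.40]
  [  -0.10    -0.45     0.80     0.00]
  [   0.00    -0.10    -0.45     0.95]
Compute the cofactors C_ij = (−1)^(i+j)·(3×3 minor ij) of I−A; the adjugate is their transpose:
adj(I−A) = Cᵀ =
  [ 0.64700   0.46450   0.42500   0.46800]
  [ 0.17000   0.57100   0.21800   0.31200]
  [ 0.17650   0.37925   0.65350   0.23400]
  [ 0.10150   0.23975   0.33250   0.54600]
det(I−A) = Σ_j (I−A)_1j·C_1j = (0.80)(0.64700) + (-0.35)(0.17000) + (-0.20)(0.17650) + (-0.40)(0.10150) = 0.3822
(I − A)⁻¹ = adj(I−A) / det(I−A) ≈
  [   1.6928     1.2153     1.1120     1.2245]
  [   0.4448     1.4940     0.5704     0.8163]
  [   0.4618     0.9923     1.7098     0.6122]
  [   0.2656     0.6273     0.8700     1.4286]
x = (I − A)⁻¹ d = adj(I−A)·d / det(I−A), with det(I−A) = 0.3822:
  x_1 = (0.64700·120 + 0.46450·180 + 0.42500·240 + 0.46800·130) / 0.3822 = 324.09 / 0.3822 ≈ 847.96
  x_2 = (0.17000·120 + 0.57100·180 + 0.21800·240 + 0.31200·130) / 0.3822 = 216.06 / 0.3822 ≈ 565.31
  x_3 = (0.17650·120 + 0.37925·180 + 0.65350·240 + 0.23400·130) / 0.3822 = 276.705 / 0.3822 ≈ 723.98
  x_4 = (0.10150·120 + 0.23975·180 + 0.33250·240 + 0.54600·130) / 0.3822 = 206.115 / 0.3822 ≈ 539.29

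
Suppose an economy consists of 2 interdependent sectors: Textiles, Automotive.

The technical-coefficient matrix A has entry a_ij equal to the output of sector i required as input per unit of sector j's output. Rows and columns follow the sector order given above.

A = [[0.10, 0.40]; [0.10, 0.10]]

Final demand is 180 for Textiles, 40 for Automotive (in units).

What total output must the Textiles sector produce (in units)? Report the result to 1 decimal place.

I − A =
  [   0.90    -0.40]
  [  -0.10     0.90]
det(I−A) = (0.90)(0.90) − (-0.40)(-0.10) = 0.7700
adj(I−A) = [[0.90, 0.40], [0.10, 0.90]]
(I − A)⁻¹ = adj(I−A) / det(I−A) ≈
  [   1.1688     0.5195]
  [   0.1299     1.1688]
x = (I − A)⁻¹ d = adj(I−A)·d / det(I−A), with det(I−A) = 0.7700:
  x_1 = (0.90·180 + 0.40·40) / 0.7700 = 178.00 / 0.7700 ≈ 231.2
  x_2 = (0.10·180 + 0.90·40) / 0.7700 = 54.00 / 0.7700 ≈ 70.1

x_1 = 231.2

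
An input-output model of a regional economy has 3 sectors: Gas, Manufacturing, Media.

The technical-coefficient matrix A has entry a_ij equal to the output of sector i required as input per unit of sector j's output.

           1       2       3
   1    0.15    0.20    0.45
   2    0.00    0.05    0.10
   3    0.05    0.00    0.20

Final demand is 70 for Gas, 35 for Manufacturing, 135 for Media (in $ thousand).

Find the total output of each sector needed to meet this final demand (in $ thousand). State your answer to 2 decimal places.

I − A =
  [   0.85    -0.20    -0.45]
  [   0.00     0.95    -0.10]
  [  -0.05     0.00     0.80]
Cofactors of I−A, C_ij = (−1)^(i+j)·(minor ij) (rows/columns in the sector order above):
  C_11 = (0.95)(0.80) − (-0.10)(0.00) = 0.7600
  C_12 = −[(0.00)(0.80) − (-0.10)(-0.05)] = 0.0050
  C_13 = (0.00)(0.00) − (0.95)(-0.05) = 0.0475
  C_21 = −[(-0.20)(0.80) − (-0.45)(0.00)] = 0.1600
  C_22 = (0.85)(0.80) − (-0.45)(-0.05) = 0.6575
  C_23 = −[(0.85)(0.00) − (-0.20)(-0.05)] = 0.0100
  C_31 = (-0.20)(-0.10) − (-0.45)(0.95) = 0.4475
  C_32 = −[(0.85)(-0.10) − (-0.45)(0.00)] = 0.0850
  C_33 = (0.85)(0.95) − (-0.20)(0.00) = 0.8075
det(I−A) = Σ_j (I−A)_1j·C_1j = (0.85)(0.7600) + (-0.20)(0.0050) + (-0.45)(0.0475) = 0.623625
adj(I−A) = Cᵀ =
  [ 0.7600   0.1600   0.4475]
  [ 0.0050   0.6575   0.0850]
  [ 0.0475   0.0100   0.8075]
(I − A)⁻¹ = adj(I−A) / det(I−A) ≈
  [   1.2187     0.2566     0.7176]
  [   0.0080     1.0543     0.1363]
  [   0.0762     0.0160     1.2948]
x = (I − A)⁻¹ d = adj(I−A)·d / det(I−A), with det(I−A) = 0.623625:
  x_1 = (0.7600·70 + 0.1600·35 + 0.4475·135) / 0.623625 = 119.2125 / 0.623625 ≈ 191.16
  x_2 = (0.0050·70 + 0.6575·35 + 0.0850·135) / 0.623625 = 34.8375 / 0.623625 ≈ 55.86
  x_3 = (0.0475·70 + 0.0100·35 + 0.8075·135) / 0.623625 = 112.6875 / 0.623625 ≈ 180.70

x_1 = 191.16, x_2 = 55.86, x_3 = 180.70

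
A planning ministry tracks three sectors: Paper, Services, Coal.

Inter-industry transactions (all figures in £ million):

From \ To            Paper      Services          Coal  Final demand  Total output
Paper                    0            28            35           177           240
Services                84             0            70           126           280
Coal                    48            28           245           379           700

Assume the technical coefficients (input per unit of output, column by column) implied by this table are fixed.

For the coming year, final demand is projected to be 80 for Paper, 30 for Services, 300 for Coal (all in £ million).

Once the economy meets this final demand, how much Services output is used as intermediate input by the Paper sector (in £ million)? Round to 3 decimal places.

Technical coefficients a_ij = z_ij / X_j:
  a_PP = 0/240 = 0.00, a_SP = 84/240 = 0.35, a_CP = 48/240 = 0.20
  a_PS = 28/280 = 0.10, a_SS = 0/280 = 0.00, a_CS = 28/280 = 0.10
  a_PC = 35/700 = 0.05, a_SC = 70/700 = 0.10, a_CC = 245/700 = 0.35
I − A =
  [   1.00    -0.10    -0.05]
  [  -0.35     1.00    -0.10]
  [  -0.20    -0.10     0.65]
Cofactors of I−A, C_ij = (−1)^(i+j)·(minor ij) (rows/columns in the sector order above):
  C_11 = (1.00)(0.65) − (-0.10)(-0.10) = 0.6400
  C_12 = −[(-0.35)(0.65) − (-0.10)(-0.20)] = 0.2475
  C_13 = (-0.35)(-0.10) − (1.00)(-0.20) = 0.2350
  C_21 = −[(-0.10)(0.65) − (-0.05)(-0.10)] = 0.0700
  C_22 = (1.00)(0.65) − (-0.05)(-0.20) = 0.6400
  C_23 = −[(1.00)(-0.10) − (-0.10)(-0.20)] = 0.1200
  C_31 = (-0.10)(-0.10) − (-0.05)(1.00) = 0.0600
  C_32 = −[(1.00)(-0.10) − (-0.05)(-0.35)] = 0.1175
  C_33 = (1.00)(1.00) − (-0.10)(-0.35) = 0.9650
det(I−A) = Σ_j (I−A)_1j·C_1j = (1.00)(0.6400) + (-0.10)(0.2475) + (-0.05)(0.2350) = 0.6035
adj(I−A) = Cᵀ =
  [ 0.6400   0.0700   0.0600]
  [ 0.2475   0.6400   0.1175]
  [ 0.2350   0.1200   0.9650]
(I − A)⁻¹ = adj(I−A) / det(I−A) ≈
  [   1.0605     0.1160     0.0994]
  [   0.4101     1.0605     0.1947]
  [   0.3894     0.1988     1.5990]
First solve x = (I − A)⁻¹ d = adj(I−A)·d / det(I−A); in particular x_P = (0.6400·80 + 0.0700·30 + 0.0600·300) / 0.6035 = 71.30 / 0.6035 ≈ 118.14416.
Intermediate flow from S to P: z_SP = a_SP · x_P = 0.35 × 71.30 / 0.6035 = 24.955 / 0.6035 ≈ 41.350.

z_SP = 41.350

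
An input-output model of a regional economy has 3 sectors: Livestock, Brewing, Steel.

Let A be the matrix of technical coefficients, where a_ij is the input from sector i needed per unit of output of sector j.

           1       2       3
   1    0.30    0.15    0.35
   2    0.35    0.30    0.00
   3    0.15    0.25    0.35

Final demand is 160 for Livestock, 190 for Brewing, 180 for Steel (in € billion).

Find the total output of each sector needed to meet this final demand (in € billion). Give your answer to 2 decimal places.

I − A =
  [   0.70    -0.15    -0.35]
  [  -0.35     0.70     0.00]
  [  -0.15    -0.25     0.65]
Cofactors of I−A, C_ij = (−1)^(i+j)·(minor ij) (rows/columns in the sector order above):
  C_11 = (0.70)(0.65) − (0.00)(-0.25) = 0.4550
  C_12 = −[(-0.35)(0.65) − (0.00)(-0.15)] = 0.2275
  C_13 = (-0.35)(-0.25) − (0.70)(-0.15) = 0.1925
  C_21 = −[(-0.15)(0.65) − (-0.35)(-0.25)] = 0.1850
  C_22 = (0.70)(0.65) − (-0.35)(-0.15) = 0.4025
  C_23 = −[(0.70)(-0.25) − (-0.15)(-0.15)] = 0.1975
  C_31 = (-0.15)(0.00) − (-0.35)(0.70) = 0.2450
  C_32 = −[(0.70)(0.00) − (-0.35)(-0.35)] = 0.1225
  C_33 = (0.70)(0.70) − (-0.15)(-0.35) = 0.4375
det(I−A) = Σ_j (I−A)_1j·C_1j = (0.70)(0.4550) + (-0.15)(0.2275) + (-0.35)(0.1925) = 0.2170
adj(I−A) = Cᵀ =
  [ 0.4550   0.1850   0.2450]
  [ 0.2275   0.4025   0.1225]
  [ 0.1925   0.1975   0.4375]
(I − A)⁻¹ = adj(I−A) / det(I−A) ≈
  [   2.0968     0.8525     1.1290]
  [   1.0484     1.8548     0.5645]
  [   0.8871     0.9101     2.0161]
x = (I − A)⁻¹ d = adj(I−A)·d / det(I−A), with det(I−A) = 0.2170:
  x_1 = (0.4550·160 + 0.1850·190 + 0.2450·180) / 0.2170 = 152.05 / 0.2170 ≈ 700.69
  x_2 = (0.2275·160 + 0.4025·190 + 0.1225·180) / 0.2170 = 134.925 / 0.2170 ≈ 621.77
  x_3 = (0.1925·160 + 0.1975·190 + 0.4375·180) / 0.2170 = 147.075 / 0.2170 ≈ 677.76

x_1 = 700.69, x_2 = 621.77, x_3 = 677.76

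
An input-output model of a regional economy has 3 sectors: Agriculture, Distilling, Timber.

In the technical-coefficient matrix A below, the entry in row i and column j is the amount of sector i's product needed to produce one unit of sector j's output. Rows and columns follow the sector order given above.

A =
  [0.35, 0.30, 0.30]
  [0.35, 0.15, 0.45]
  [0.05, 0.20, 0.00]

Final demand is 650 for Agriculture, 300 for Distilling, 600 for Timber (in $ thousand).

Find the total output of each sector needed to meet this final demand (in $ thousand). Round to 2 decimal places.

I − A =
  [   0.65    -0.30    -0.30]
  [  -0.35     0.85    -0.45]
  [  -0.05    -0.20     1.00]
Cofactors of I−A, C_ij = (−1)^(i+j)·(minor ij) (rows/columns in the sector order above):
  C_11 = (0.85)(1.00) − (-0.45)(-0.20) = 0.7600
  C_12 = −[(-0.35)(1.00) − (-0.45)(-0.05)] = 0.3725
  C_13 = (-0.35)(-0.20) − (0.85)(-0.05) = 0.1125
  C_21 = −[(-0.30)(1.00) − (-0.30)(-0.20)] = 0.3600
  C_22 = (0.65)(1.00) − (-0.30)(-0.05) = 0.6350
  C_23 = −[(0.65)(-0.20) − (-0.30)(-0.05)] = 0.1450
  C_31 = (-0.30)(-0.45) − (-0.30)(0.85) = 0.3900
  C_32 = −[(0.65)(-0.45) − (-0.30)(-0.35)] = 0.3975
  C_33 = (0.65)(0.85) − (-0.30)(-0.35) = 0.4475
det(I−A) = Σ_j (I−A)_1j·C_1j = (0.65)(0.7600) + (-0.30)(0.3725) + (-0.30)(0.1125) = 0.3485
adj(I−A) = Cᵀ =
  [ 0.7600   0.3600   0.3900]
  [ 0.3725   0.6350   0.3975]
  [ 0.1125   0.1450   0.4475]
(I − A)⁻¹ = adj(I−A) / det(I−A) ≈
  [   2.1808     1.0330     1.1191]
  [   1.0689     1.8221     1.1406]
  [   0.3228     0.4161     1.2841]
x = (I − A)⁻¹ d = adj(I−A)·d / det(I−A), with det(I−A) = 0.3485:
  x_1 = (0.7600·650 + 0.3600·300 + 0.3900·600) / 0.3485 = 836.00 / 0.3485 ≈ 2398.85
  x_2 = (0.3725·650 + 0.6350·300 + 0.3975·600) / 0.3485 = 671.125 / 0.3485 ≈ 1925.75
  x_3 = (0.1125·650 + 0.1450·300 + 0.4475·600) / 0.3485 = 385.125 / 0.3485 ≈ 1105.09

x_1 = 2398.85, x_2 = 1925.75, x_3 = 1105.09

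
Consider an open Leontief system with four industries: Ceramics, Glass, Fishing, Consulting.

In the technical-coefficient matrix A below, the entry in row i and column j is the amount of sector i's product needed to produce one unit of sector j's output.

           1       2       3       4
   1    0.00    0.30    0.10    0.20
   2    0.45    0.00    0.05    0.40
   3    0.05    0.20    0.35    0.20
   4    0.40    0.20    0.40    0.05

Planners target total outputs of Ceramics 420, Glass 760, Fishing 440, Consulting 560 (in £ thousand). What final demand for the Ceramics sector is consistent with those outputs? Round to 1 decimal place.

I − A =
  [   1.00    -0.30    -0.10    -0.20]
  [  -0.45     1.00    -0.05    -0.40]
  [  -0.05    -0.20     0.65    -0.20]
  [  -0.40    -0.20    -0.40     0.95]
d = (I − A) x:
  d_1 = (+1.00)·420 + (-0.30)·760 + (-0.10)·440 + (-0.20)·560 = 36.0
  d_2 = (-0.45)·420 + (+1.00)·760 + (-0.05)·440 + (-0.40)·560 = 325.0
  d_3 = (-0.05)·420 + (-0.20)·760 + (+0.65)·440 + (-0.20)·560 = 1.0
  d_4 = (-0.40)·420 + (-0.20)·760 + (-0.40)·440 + (+0.95)·560 = 36.0

d_1 = 36.0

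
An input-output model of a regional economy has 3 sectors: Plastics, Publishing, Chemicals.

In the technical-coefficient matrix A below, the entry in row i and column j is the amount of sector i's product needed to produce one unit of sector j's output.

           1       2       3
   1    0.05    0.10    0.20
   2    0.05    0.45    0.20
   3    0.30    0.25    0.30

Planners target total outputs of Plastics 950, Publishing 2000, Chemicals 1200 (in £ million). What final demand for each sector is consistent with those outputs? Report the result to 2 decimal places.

d_1 = 462.50, d_2 = 812.50, d_3 = 55.00

I − A =
  [   0.95    -0.10    -0.20]
  [  -0.05     0.55    -0.20]
  [  -0.30    -0.25     0.70]
d = (I − A) x:
  d_1 = (+0.95)·950 + (-0.10)·2000 + (-0.20)·1200 = 462.50
  d_2 = (-0.05)·950 + (+0.55)·2000 + (-0.20)·1200 = 812.50
  d_3 = (-0.30)·950 + (-0.25)·2000 + (+0.70)·1200 = 55.00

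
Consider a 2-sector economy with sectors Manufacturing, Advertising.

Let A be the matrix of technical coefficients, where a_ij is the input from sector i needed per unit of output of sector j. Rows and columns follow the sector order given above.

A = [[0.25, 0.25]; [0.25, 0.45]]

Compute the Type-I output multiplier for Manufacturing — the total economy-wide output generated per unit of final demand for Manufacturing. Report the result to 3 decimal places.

m_M = 2.286

I − A =
  [   0.75    -0.25]
  [  -0.25     0.55]
det(I−A) = (0.75)(0.55) − (-0.25)(-0.25) = 0.3500
adj(I−A) = [[0.55, 0.25], [0.25, 0.75]]
(I − A)⁻¹ = adj(I−A) / det(I−A) ≈
  [   1.5714     0.7143]
  [   0.7143     2.1429]
The output multiplier for sector j is the column-j sum of the Leontief inverse (I − A)⁻¹ = adj(I−A) / det(I−A).
Column M of adj(I−A): (0.55, 0.25); det(I−A) = 0.3500.
m_M = (0.55 + 0.25) / 0.3500 = 0.80 / 0.3500 ≈ 2.286.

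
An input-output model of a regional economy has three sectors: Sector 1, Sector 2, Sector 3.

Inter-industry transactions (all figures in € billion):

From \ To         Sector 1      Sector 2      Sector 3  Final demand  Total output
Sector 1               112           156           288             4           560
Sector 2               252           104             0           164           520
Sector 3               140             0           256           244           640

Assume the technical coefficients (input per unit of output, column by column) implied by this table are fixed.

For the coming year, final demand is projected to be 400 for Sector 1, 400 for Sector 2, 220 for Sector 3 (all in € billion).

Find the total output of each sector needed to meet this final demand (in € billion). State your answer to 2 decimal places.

x_1 = 1611.27, x_2 = 1406.34, x_3 = 1038.03

Technical coefficients a_ij = z_ij / X_j:
  a_11 = 112/560 = 0.20, a_21 = 252/560 = 0.45, a_31 = 140/560 = 0.25
  a_12 = 156/520 = 0.30, a_22 = 104/520 = 0.20, a_32 = 0/520 = 0.00
  a_13 = 288/640 = 0.45, a_23 = 0/640 = 0.00, a_33 = 256/640 = 0.40
I − A =
  [   0.80    -0.30    -0.45]
  [  -0.45     0.80     0.00]
  [  -0.25     0.00     0.60]
Cofactors of I−A, C_ij = (−1)^(i+j)·(minor ij) (rows/columns in the sector order above):
  C_11 = (0.80)(0.60) − (0.00)(0.00) = 0.4800
  C_12 = −[(-0.45)(0.60) − (0.00)(-0.25)] = 0.2700
  C_13 = (-0.45)(0.00) − (0.80)(-0.25) = 0.2000
  C_21 = −[(-0.30)(0.60) − (-0.45)(0.00)] = 0.1800
  C_22 = (0.80)(0.60) − (-0.45)(-0.25) = 0.3675
  C_23 = −[(0.80)(0.00) − (-0.30)(-0.25)] = 0.0750
  C_31 = (-0.30)(0.00) − (-0.45)(0.80) = 0.3600
  C_32 = −[(0.80)(0.00) − (-0.45)(-0.45)] = 0.2025
  C_33 = (0.80)(0.80) − (-0.30)(-0.45) = 0.5050
det(I−A) = Σ_j (I−A)_1j·C_1j = (0.80)(0.4800) + (-0.30)(0.2700) + (-0.45)(0.2000) = 0.2130
adj(I−A) = Cᵀ =
  [ 0.4800   0.1800   0.3600]
  [ 0.2700   0.3675   0.2025]
  [ 0.2000   0.0750   0.5050]
(I − A)⁻¹ = adj(I−A) / det(I−A) ≈
  [   2.2535     0.8451     1.6901]
  [   1.2676     1.7254     0.9507]
  [   0.9390     0.3521     2.3709]
x = (I − A)⁻¹ d = adj(I−A)·d / det(I−A), with det(I−A) = 0.2130:
  x_1 = (0.4800·400 + 0.1800·400 + 0.3600·220) / 0.2130 = 343.20 / 0.2130 ≈ 1611.27
  x_2 = (0.2700·400 + 0.3675·400 + 0.2025·220) / 0.2130 = 299.55 / 0.2130 ≈ 1406.34
  x_3 = (0.2000·400 + 0.0750·400 + 0.5050·220) / 0.2130 = 221.10 / 0.2130 ≈ 1038.03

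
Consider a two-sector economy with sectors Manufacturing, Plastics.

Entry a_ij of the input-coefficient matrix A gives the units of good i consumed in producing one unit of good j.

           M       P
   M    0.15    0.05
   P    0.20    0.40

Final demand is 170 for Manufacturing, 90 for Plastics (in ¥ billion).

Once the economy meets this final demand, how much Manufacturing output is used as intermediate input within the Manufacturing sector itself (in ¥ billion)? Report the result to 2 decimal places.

z_MM = 31.95

I − A =
  [   0.85    -0.05]
  [  -0.20     0.60]
det(I−A) = (0.85)(0.60) − (-0.05)(-0.20) = 0.5000
adj(I−A) = [[0.60, 0.05], [0.20, 0.85]]
(I − A)⁻¹ = adj(I−A) / det(I−A) ≈
  [   1.2000     0.1000]
  [   0.4000     1.7000]
First solve x = (I − A)⁻¹ d = adj(I−A)·d / det(I−A); in particular x_M = (0.60·170 + 0.05·90) / 0.5000 = 106.50 / 0.5000 = 213.0000.
Intermediate flow from M to M: z_MM = a_MM · x_M = 0.15 × 106.50 / 0.5000 = 15.975 / 0.5000 = 31.95.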